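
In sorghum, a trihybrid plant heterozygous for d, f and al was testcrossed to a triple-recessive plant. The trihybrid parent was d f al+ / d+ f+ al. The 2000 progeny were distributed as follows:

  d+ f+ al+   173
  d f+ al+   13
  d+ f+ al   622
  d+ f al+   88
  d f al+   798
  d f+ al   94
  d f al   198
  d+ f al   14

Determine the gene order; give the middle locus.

The two rarest classes, d f+ al+ and d+ f al, are the double crossovers. Comparing them with the parentals, only the f allele has switched, so f is the middle locus and the order is d – f – al.

f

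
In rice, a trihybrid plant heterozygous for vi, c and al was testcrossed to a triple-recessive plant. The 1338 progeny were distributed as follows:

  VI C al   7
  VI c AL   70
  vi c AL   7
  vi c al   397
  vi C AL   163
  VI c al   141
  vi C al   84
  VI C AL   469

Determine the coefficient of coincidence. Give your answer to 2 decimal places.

0.35

The two most frequent reciprocal classes, VI C AL and vi c al, are the parental types, so the F1 was VI C AL / vi c al.
The two rarest classes, VI C al and vi c AL, are the double crossovers. Comparing them with the parentals, only the al allele has switched, so al is the middle locus and the order is vi – al – c.
vi–al: (304 + 14)/1338 = 0.2377; al–c: (154 + 14)/1338 = 0.1256.
Expected DCO frequency = 0.2377 × 0.1256 ≈ 0.02986; observed = 14/1338 ≈ 0.01046.
Coefficient of coincidence = 0.01046/0.02986 ≈ 0.35.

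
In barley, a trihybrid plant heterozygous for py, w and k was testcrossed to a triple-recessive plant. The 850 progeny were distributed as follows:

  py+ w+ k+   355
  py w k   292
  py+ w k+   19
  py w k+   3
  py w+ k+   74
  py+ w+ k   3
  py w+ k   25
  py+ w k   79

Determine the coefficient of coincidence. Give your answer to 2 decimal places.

The two most frequent reciprocal classes, py w k and py+ w+ k+, are the parental types, so the F1 was py w k / py+ w+ k+.
The two rarest classes, py w k+ and py+ w+ k, are the double crossovers. Comparing them with the parentals, only the k allele has switched, so k is the middle locus and the order is w – k – py.
w–k: (44 + 6)/850 = 0.0588; k–py: (153 + 6)/850 = 0.1871.
Expected DCO frequency = 0.0588 × 0.1871 ≈ 0.01100; observed = 6/850 ≈ 0.00706.
Coefficient of coincidence = 0.00706/0.01100 ≈ 0.64.

0.64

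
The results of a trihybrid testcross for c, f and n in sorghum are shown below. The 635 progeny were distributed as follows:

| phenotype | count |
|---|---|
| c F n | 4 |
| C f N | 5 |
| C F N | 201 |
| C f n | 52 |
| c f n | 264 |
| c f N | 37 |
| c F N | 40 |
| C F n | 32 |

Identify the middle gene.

f

The two most frequent reciprocal classes, C F N and c f n, are the parental types, so the F1 was C F N / c f n.
The two rarest classes, C f N and c F n, are the double crossovers. Comparing them with the parentals, only the f allele has switched, so f is the middle locus and the order is c – f – n.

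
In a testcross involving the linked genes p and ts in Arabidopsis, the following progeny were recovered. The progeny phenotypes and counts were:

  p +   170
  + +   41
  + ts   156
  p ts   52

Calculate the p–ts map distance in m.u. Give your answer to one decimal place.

The two most frequent classes, + ts (156) and p + (170), are the parental types, so the F1 was + ts / p +.
The recombinant classes are + + and p ts: 41 + 52 = 93.
Recombination frequency = 93/419 = 0.2220 ≈ 22.2%, i.e. 22.2 m.u.

22.2 m.u.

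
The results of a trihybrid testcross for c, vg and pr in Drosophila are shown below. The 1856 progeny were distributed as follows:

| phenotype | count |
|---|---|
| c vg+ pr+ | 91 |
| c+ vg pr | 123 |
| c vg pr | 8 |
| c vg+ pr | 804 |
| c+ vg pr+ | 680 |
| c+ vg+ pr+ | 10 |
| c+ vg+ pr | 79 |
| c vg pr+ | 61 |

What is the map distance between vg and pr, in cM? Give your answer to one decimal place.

The two most frequent reciprocal classes, c vg+ pr and c+ vg pr+, are the parental types, so the F1 was c vg+ pr / c+ vg pr+.
The two rarest classes, c vg pr and c+ vg+ pr+, are the double crossovers. Comparing them with the parentals, only the vg allele has switched, so vg is the middle locus and the order is c – vg – pr.
Crossovers in the vg–pr interval produce the single-crossover classes c vg+ pr+ and c+ vg pr (91 + 123 = 214) plus the double crossovers (18).
RF(vg–pr) = (214 + 18) / 1856 = 232/1856 = 0.1250 → 12.5 cM.

12.5 cM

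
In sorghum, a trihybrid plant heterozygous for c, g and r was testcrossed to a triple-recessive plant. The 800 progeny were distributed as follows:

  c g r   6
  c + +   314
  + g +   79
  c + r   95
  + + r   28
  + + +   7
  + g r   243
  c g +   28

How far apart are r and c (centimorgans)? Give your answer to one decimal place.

23.4 centimorgans

The two most frequent reciprocal classes, c + + and + g r, are the parental types, so the F1 was c + + / + g r.
The two rarest classes, + + + and c g r, are the double crossovers. Comparing them with the parentals, only the c allele has switched, so c is the middle locus and the order is g – c – r.
Crossovers in the c–r interval produce the single-crossover classes c + r and + g + (95 + 79 = 174) plus the double crossovers (13).
RF(c–r) = (174 + 13) / 800 = 187/800 = 0.2338 → 23.4 centimorgans.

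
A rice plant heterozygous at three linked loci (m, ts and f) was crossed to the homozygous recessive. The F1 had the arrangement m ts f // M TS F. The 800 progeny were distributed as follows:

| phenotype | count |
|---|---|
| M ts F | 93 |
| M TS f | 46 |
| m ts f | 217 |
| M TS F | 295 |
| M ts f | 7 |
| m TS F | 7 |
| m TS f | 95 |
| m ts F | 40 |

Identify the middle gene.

The two rarest classes, M ts f and m TS F, are the double crossovers. Comparing them with the parentals, only the m allele has switched, so m is the middle locus and the order is f – m – ts.

m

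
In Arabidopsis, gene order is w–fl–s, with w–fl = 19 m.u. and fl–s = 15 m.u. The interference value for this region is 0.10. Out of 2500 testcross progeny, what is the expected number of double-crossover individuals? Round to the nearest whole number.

Map distances give recombination frequencies of 0.190 and 0.150 for the two intervals.
With interference 0.10 (so coincidence = 0.90), expected double-crossover frequency = 0.190 × 0.150 × 0.90 = 0.02565.
Expected number = 0.02565 × 2500 = 64.12 ≈ 64.

64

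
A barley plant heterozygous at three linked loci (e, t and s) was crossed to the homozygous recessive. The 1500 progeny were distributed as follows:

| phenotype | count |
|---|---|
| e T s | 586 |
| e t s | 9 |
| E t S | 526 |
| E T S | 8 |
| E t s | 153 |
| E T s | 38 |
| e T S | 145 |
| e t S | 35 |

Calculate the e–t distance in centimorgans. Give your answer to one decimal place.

The two most frequent reciprocal classes, E t S and e T s, are the parental types, so the F1 was E t S / e T s.
The two rarest classes, E T S and e t s, are the double crossovers. Comparing them with the parentals, only the t allele has switched, so t is the middle locus and the order is e – t – s.
Crossovers in the e–t interval produce the single-crossover classes e t S and E T s (35 + 38 = 73) plus the double crossovers (17).
RF(e–t) = (73 + 17) / 1500 = 90/1500 = 0.0600 → 6.0 centimorgans.

6.0 centimorgans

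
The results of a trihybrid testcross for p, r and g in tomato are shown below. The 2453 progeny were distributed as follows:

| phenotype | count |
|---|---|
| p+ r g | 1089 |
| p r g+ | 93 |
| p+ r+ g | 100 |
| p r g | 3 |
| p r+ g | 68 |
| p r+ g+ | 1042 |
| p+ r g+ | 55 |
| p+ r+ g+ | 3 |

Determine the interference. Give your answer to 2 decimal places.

The two most frequent reciprocal classes, p r+ g+ and p+ r g, are the parental types, so the F1 was p r+ g+ / p+ r g.
The two rarest classes, p+ r+ g+ and p r g, are the double crossovers. Comparing them with the parentals, only the p allele has switched, so p is the middle locus and the order is r – p – g.
r–p: (193 + 6)/2453 = 0.0811; p–g: (123 + 6)/2453 = 0.0526.
Expected DCO frequency = 0.0811 × 0.0526 ≈ 0.00427; observed = 6/2453 ≈ 0.00245.
Coefficient of coincidence = 0.00245/0.00427 ≈ 0.57; interference = 1 − 0.57 = 0.43.

0.43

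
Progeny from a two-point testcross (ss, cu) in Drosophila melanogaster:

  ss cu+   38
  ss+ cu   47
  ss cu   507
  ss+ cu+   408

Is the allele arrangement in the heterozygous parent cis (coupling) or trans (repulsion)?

cis

The two most frequent classes are ss+ cu+ (408) and ss cu (507); these are the parental (non-recombinant) types.
So the F1 carried ss+ cu+ on one chromosome and ss cu on the other — the recessive alleles are on the same chromosome (cis / coupling).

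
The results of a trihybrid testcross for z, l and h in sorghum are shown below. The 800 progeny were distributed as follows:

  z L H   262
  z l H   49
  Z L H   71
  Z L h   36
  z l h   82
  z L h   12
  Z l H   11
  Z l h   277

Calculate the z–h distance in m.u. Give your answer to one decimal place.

22.0 m.u.

The two most frequent reciprocal classes, z L H and Z l h, are the parental types, so the F1 was z L H / Z l h.
The two rarest classes, z L h and Z l H, are the double crossovers. Comparing them with the parentals, only the h allele has switched, so h is the middle locus and the order is z – h – l.
Crossovers in the z–h interval produce the single-crossover classes Z L H and z l h (71 + 82 = 153) plus the double crossovers (23).
RF(z–h) = (153 + 23) / 800 = 176/800 = 0.2200 → 22.0 m.u.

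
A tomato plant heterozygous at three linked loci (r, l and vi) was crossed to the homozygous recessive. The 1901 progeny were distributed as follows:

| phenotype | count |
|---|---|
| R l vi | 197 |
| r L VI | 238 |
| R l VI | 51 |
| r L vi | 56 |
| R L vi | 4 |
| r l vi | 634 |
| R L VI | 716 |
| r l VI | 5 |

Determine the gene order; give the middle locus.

The two most frequent reciprocal classes, R L VI and r l vi, are the parental types, so the F1 was R L VI / r l vi.
The two rarest classes, R L vi and r l VI, are the double crossovers. Comparing them with the parentals, only the vi allele has switched, so vi is the middle locus and the order is l – vi – r.

vi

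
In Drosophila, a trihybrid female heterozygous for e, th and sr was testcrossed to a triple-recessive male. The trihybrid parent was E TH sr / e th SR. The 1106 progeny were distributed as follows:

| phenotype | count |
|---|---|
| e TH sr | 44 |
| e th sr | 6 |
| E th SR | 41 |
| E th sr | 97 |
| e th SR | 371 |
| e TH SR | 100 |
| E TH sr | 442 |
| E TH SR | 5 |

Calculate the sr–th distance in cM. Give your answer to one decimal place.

The two rarest classes, E TH SR and e th sr, are the double crossovers. Comparing them with the parentals, only the sr allele has switched, so sr is the middle locus and the order is e – sr – th.
Crossovers in the sr–th interval produce the single-crossover classes E th sr and e TH SR (97 + 100 = 197) plus the double crossovers (11).
RF(sr–th) = (197 + 11) / 1106 = 208/1106 = 0.1881 → 18.8 cM.

18.8 cM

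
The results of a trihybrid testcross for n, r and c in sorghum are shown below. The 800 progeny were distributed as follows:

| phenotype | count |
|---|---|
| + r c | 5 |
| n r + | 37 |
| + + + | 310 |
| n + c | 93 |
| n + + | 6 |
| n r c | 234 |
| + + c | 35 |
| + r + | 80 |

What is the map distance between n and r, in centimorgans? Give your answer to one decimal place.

The two most frequent reciprocal classes, + + + and n r c, are the parental types, so the F1 was + + + / n r c.
The two rarest classes, n + + and + r c, are the double crossovers. Comparing them with the parentals, only the n allele has switched, so n is the middle locus and the order is r – n – c.
Crossovers in the r–n interval produce the single-crossover classes + r + and n + c (80 + 93 = 173) plus the double crossovers (11).
RF(r–n) = (173 + 11) / 800 = 184/800 = 0.2300 → 23.0 centimorgans.

23.0 centimorgans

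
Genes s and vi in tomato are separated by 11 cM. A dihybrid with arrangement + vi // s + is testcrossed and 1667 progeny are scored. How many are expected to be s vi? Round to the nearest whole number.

92

A map distance of 11 cM corresponds to a recombination frequency of 0.110.
The F1 is + vi / s +, so s vi is a recombinant gamete class with expected frequency r/2 = 0.110/2 = 0.0550.
Expected number = 0.0550 × 1667 = 91.69 ≈ 92.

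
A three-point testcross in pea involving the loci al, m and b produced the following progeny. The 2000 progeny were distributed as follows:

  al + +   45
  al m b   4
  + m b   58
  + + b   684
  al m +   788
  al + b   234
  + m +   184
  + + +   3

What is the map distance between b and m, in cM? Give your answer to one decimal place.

The two most frequent reciprocal classes, al m + and + + b, are the parental types, so the F1 was al m + / + + b.
The two rarest classes, al m b and + + +, are the double crossovers. Comparing them with the parentals, only the b allele has switched, so b is the middle locus and the order is m – b – al.
Crossovers in the m–b interval produce the single-crossover classes al + + and + m b (45 + 58 = 103) plus the double crossovers (7).
RF(m–b) = (103 + 7) / 2000 = 110/2000 = 0.0550 → 5.5 cM.

5.5 cM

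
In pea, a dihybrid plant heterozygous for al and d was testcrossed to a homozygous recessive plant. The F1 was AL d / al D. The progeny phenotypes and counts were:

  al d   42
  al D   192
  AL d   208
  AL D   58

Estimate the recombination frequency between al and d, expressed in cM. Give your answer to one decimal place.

20.0 cM

The recombinant classes are AL D and al d: 58 + 42 = 100.
Recombination frequency = 100/500 = 0.2000 ≈ 20.0%, i.e. 20.0 cM.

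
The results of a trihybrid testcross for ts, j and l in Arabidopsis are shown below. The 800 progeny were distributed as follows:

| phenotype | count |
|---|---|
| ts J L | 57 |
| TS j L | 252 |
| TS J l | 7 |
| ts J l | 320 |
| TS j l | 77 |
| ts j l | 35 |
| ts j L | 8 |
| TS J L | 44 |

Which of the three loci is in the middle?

ts

The two most frequent reciprocal classes, ts J l and TS j L, are the parental types, so the F1 was ts J l / TS j L.
The two rarest classes, TS J l and ts j L, are the double crossovers. Comparing them with the parentals, only the ts allele has switched, so ts is the middle locus and the order is j – ts – l.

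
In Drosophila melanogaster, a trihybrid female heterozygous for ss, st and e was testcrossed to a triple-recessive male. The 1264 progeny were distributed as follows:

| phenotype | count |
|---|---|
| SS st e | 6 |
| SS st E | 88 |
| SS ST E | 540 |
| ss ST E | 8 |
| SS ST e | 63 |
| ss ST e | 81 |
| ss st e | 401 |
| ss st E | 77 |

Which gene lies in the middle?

ss

The two most frequent reciprocal classes, ss st e and SS ST E, are the parental types, so the F1 was ss st e / SS ST E.
The two rarest classes, SS st e and ss ST E, are the double crossovers. Comparing them with the parentals, only the ss allele has switched, so ss is the middle locus and the order is st – ss – e.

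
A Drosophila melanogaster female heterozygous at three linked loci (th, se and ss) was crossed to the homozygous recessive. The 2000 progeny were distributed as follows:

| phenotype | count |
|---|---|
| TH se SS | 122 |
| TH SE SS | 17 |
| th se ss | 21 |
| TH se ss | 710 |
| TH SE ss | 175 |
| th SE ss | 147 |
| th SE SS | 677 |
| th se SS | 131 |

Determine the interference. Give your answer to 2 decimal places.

The two most frequent reciprocal classes, TH se ss and th SE SS, are the parental types, so the F1 was TH se ss / th SE SS.
The two rarest classes, th se ss and TH SE SS, are the double crossovers. Comparing them with the parentals, only the th allele has switched, so th is the middle locus and the order is se – th – ss.
se–th: (306 + 38)/2000 = 0.1720; th–ss: (269 + 38)/2000 = 0.1535.
Expected DCO frequency = 0.1720 × 0.1535 ≈ 0.02640; observed = 38/2000 ≈ 0.01900.
Coefficient of coincidence = 0.01900/0.02640 ≈ 0.72; interference = 1 − 0.72 = 0.28.

0.28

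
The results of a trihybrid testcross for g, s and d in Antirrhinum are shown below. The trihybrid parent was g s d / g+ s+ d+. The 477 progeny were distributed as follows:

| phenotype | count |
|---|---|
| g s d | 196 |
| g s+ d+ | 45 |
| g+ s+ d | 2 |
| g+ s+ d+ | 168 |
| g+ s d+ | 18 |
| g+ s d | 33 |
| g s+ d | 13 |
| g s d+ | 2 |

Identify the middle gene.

The two rarest classes, g s d+ and g+ s+ d, are the double crossovers. Comparing them with the parentals, only the d allele has switched, so d is the middle locus and the order is g – d – s.

d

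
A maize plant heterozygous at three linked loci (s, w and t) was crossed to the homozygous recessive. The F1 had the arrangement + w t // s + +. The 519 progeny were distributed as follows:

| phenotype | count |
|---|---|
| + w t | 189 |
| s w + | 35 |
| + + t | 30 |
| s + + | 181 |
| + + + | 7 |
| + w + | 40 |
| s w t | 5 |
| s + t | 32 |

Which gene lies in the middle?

The two rarest classes, s w t and + + +, are the double crossovers. Comparing them with the parentals, only the s allele has switched, so s is the middle locus and the order is w – s – t.

s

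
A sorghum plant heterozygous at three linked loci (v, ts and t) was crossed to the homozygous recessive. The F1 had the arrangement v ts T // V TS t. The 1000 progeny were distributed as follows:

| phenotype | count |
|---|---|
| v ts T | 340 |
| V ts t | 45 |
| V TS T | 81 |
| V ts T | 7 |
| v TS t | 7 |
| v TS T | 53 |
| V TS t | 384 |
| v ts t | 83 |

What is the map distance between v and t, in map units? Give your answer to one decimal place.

17.8 map units

The two rarest classes, V ts T and v TS t, are the double crossovers. Comparing them with the parentals, only the v allele has switched, so v is the middle locus and the order is t – v – ts.
Crossovers in the t–v interval produce the single-crossover classes v ts t and V TS T (83 + 81 = 164) plus the double crossovers (14).
RF(t–v) = (164 + 14) / 1000 = 178/1000 = 0.1780 → 17.8 map units.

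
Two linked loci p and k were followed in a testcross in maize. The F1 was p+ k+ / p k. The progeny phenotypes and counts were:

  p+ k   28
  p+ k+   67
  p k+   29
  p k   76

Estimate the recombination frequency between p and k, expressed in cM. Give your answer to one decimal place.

The recombinant classes are p+ k and p k+: 28 + 29 = 57.
Recombination frequency = 57/200 = 0.2850 ≈ 28.5%, i.e. 28.5 cM.

28.5 cM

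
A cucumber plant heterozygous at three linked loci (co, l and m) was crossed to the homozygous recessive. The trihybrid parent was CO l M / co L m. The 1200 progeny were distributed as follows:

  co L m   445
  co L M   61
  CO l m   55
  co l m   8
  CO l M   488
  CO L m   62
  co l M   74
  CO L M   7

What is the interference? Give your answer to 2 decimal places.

0.09

The two rarest classes, CO L M and co l m, are the double crossovers. Comparing them with the parentals, only the l allele has switched, so l is the middle locus and the order is co – l – m.
co–l: (136 + 15)/1200 = 0.1258; l–m: (116 + 15)/1200 = 0.1092.
Expected DCO frequency = 0.1258 × 0.1092 ≈ 0.01374; observed = 15/1200 ≈ 0.01250.
Coefficient of coincidence = 0.01250/0.01374 ≈ 0.91; interference = 1 − 0.91 = 0.09.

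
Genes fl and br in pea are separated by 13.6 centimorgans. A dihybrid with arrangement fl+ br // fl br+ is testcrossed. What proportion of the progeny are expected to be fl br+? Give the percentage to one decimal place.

43.2%

A map distance of 13.6 centimorgans corresponds to a recombination frequency of 0.136.
The F1 is fl+ br / fl br+, so fl br+ is a parental gamete class with expected frequency (1 − r)/2 = 0.864/2 = 0.4320.
That is 0.4320 = 43.2% of the progeny.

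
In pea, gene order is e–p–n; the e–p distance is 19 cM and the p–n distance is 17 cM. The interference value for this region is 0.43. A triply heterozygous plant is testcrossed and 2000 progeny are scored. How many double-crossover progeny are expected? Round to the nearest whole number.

37

Map distances give recombination frequencies of 0.190 and 0.170 for the two intervals.
With interference 0.43 (so coincidence = 0.57), expected double-crossover frequency = 0.190 × 0.170 × 0.57 = 0.01841.
Expected number = 0.01841 × 2000 = 36.82 ≈ 37.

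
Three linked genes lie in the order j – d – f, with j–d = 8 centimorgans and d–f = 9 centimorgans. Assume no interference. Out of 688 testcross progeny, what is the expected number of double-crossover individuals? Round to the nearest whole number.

5

Map distances give recombination frequencies of 0.080 and 0.090 for the two intervals.
With no interference, expected double-crossover frequency = 0.080 × 0.090 = 0.00720.
Expected number = 0.00720 × 688 = 4.95 ≈ 5.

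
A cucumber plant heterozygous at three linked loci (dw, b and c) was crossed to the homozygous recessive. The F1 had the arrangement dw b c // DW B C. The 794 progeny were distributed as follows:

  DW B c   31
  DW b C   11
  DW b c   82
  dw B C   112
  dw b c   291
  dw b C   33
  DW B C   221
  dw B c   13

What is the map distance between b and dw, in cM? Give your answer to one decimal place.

The two rarest classes, dw B c and DW b C, are the double crossovers. Comparing them with the parentals, only the b allele has switched, so b is the middle locus and the order is c – b – dw.
Crossovers in the b–dw interval produce the single-crossover classes DW b c and dw B C (82 + 112 = 194) plus the double crossovers (24).
RF(b–dw) = (194 + 24) / 794 = 218/794 = 0.2746 → 27.5 cM.

27.5 cM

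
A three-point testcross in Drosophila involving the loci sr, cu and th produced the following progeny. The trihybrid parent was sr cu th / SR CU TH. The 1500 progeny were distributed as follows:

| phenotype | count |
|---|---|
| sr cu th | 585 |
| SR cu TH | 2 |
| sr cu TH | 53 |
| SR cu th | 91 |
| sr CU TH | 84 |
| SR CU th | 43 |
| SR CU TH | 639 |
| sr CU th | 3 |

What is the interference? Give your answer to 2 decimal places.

The two rarest classes, sr CU th and SR cu TH, are the double crossovers. Comparing them with the parentals, only the cu allele has switched, so cu is the middle locus and the order is th – cu – sr.
th–cu: (96 + 5)/1500 = 0.0673; cu–sr: (175 + 5)/1500 = 0.1200.
Expected DCO frequency = 0.0673 × 0.1200 ≈ 0.00808; observed = 5/1500 ≈ 0.00333.
Coefficient of coincidence = 0.00333/0.00808 ≈ 0.41; interference = 1 − 0.41 = 0.59.

0.59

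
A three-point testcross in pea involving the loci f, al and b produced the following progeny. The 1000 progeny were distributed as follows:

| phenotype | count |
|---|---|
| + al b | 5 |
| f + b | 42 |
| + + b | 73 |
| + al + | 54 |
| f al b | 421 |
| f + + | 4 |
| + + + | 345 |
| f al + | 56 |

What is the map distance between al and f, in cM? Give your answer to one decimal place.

The two most frequent reciprocal classes, + + + and f al b, are the parental types, so the F1 was + + + / f al b.
The two rarest classes, f + + and + al b, are the double crossovers. Comparing them with the parentals, only the f allele has switched, so f is the middle locus and the order is al – f – b.
Crossovers in the al–f interval produce the single-crossover classes + al + and f + b (54 + 42 = 96) plus the double crossovers (9).
RF(al–f) = (96 + 9) / 1000 = 105/1000 = 0.1050 → 10.5 cM.

10.5 cM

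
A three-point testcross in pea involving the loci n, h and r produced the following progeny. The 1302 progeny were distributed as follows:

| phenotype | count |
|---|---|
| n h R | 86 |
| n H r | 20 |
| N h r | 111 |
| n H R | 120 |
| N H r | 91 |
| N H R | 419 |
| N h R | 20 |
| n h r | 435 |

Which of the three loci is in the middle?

The two most frequent reciprocal classes, n h r and N H R, are the parental types, so the F1 was n h r / N H R.
The two rarest classes, n H r and N h R, are the double crossovers. Comparing them with the parentals, only the h allele has switched, so h is the middle locus and the order is n – h – r.

h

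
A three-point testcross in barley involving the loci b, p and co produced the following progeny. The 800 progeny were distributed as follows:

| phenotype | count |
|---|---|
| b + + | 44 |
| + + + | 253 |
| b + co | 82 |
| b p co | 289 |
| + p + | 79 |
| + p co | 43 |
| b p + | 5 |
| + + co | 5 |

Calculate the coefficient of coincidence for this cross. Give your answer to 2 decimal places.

0.48

The two most frequent reciprocal classes, + + + and b p co, are the parental types, so the F1 was + + + / b p co.
The two rarest classes, + + co and b p +, are the double crossovers. Comparing them with the parentals, only the co allele has switched, so co is the middle locus and the order is b – co – p.
b–co: (87 + 10)/800 = 0.1212; co–p: (161 + 10)/800 = 0.2137.
Expected DCO frequency = 0.1212 × 0.2137 ≈ 0.02590; observed = 10/800 ≈ 0.01250.
Coefficient of coincidence = 0.01250/0.02590 ≈ 0.48.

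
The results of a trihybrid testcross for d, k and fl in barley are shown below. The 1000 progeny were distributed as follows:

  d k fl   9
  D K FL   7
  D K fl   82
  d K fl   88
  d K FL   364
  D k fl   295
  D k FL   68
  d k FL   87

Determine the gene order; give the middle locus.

The two most frequent reciprocal classes, d K FL and D k fl, are the parental types, so the F1 was d K FL / D k fl.
The two rarest classes, D K FL and d k fl, are the double crossovers. Comparing them with the parentals, only the d allele has switched, so d is the middle locus and the order is k – d – fl.

d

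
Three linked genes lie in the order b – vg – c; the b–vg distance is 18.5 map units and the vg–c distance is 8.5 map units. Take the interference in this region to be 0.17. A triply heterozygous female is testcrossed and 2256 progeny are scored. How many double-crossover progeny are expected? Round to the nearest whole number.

29

Map distances give recombination frequencies of 0.185 and 0.085 for the two intervals.
With interference 0.17 (so coincidence = 0.83), expected double-crossover frequency = 0.185 × 0.085 × 0.83 = 0.01305.
Expected number = 0.01305 × 2256 = 29.44 ≈ 29.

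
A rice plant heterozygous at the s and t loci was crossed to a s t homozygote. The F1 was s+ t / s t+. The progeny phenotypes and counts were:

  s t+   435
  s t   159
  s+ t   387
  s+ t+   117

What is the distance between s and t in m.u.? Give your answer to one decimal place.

The recombinant classes are s+ t+ and s t: 117 + 159 = 276.
Recombination frequency = 276/1098 = 0.2514 ≈ 25.1%, i.e. 25.1 m.u.

25.1 m.u.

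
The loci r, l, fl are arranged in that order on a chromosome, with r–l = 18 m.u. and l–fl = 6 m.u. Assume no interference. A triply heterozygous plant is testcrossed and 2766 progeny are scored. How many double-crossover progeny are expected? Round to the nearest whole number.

Map distances give recombination frequencies of 0.180 and 0.060 for the two intervals.
With no interference, expected double-crossover frequency = 0.180 × 0.060 = 0.01080.
Expected number = 0.01080 × 2766 = 29.87 ≈ 30.

30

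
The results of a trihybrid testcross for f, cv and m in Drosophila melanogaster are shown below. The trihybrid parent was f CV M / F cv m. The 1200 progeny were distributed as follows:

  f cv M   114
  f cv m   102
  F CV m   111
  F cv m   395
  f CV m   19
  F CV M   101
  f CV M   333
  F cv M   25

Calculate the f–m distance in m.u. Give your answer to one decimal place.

The two rarest classes, f CV m and F cv M, are the double crossovers. Comparing them with the parentals, only the m allele has switched, so m is the middle locus and the order is f – m – cv.
Crossovers in the f–m interval produce the single-crossover classes F CV M and f cv m (101 + 102 = 203) plus the double crossovers (44).
RF(f–m) = (203 + 44) / 1200 = 247/1200 = 0.2058 → 20.6 m.u.

20.6 m.u.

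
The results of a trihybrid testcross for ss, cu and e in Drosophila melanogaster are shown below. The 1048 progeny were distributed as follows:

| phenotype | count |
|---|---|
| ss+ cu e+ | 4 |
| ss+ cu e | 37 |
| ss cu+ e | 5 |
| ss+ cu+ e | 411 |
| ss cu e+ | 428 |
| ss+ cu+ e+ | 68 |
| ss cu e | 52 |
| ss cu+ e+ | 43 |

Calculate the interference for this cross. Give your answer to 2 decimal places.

0.18

The two most frequent reciprocal classes, ss cu e+ and ss+ cu+ e, are the parental types, so the F1 was ss cu e+ / ss+ cu+ e.
The two rarest classes, ss+ cu e+ and ss cu+ e, are the double crossovers. Comparing them with the parentals, only the ss allele has switched, so ss is the middle locus and the order is e – ss – cu.
e–ss: (120 + 9)/1048 = 0.1231; ss–cu: (80 + 9)/1048 = 0.0849.
Expected DCO frequency = 0.1231 × 0.0849 ≈ 0.01045; observed = 9/1048 ≈ 0.00859.
Coefficient of coincidence = 0.00859/0.01045 ≈ 0.82; interference = 1 − 0.82 = 0.18.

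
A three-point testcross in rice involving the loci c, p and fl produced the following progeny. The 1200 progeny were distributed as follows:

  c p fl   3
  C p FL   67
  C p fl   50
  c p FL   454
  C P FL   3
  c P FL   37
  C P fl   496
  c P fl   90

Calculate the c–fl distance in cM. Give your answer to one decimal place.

The two most frequent reciprocal classes, c p FL and C P fl, are the parental types, so the F1 was c p FL / C P fl.
The two rarest classes, c p fl and C P FL, are the double crossovers. Comparing them with the parentals, only the fl allele has switched, so fl is the middle locus and the order is p – fl – c.
Crossovers in the fl–c interval produce the single-crossover classes C p FL and c P fl (67 + 90 = 157) plus the double crossovers (6).
RF(fl–c) = (157 + 6) / 1200 = 163/1200 = 0.1358 → 13.6 cM.

13.6 cM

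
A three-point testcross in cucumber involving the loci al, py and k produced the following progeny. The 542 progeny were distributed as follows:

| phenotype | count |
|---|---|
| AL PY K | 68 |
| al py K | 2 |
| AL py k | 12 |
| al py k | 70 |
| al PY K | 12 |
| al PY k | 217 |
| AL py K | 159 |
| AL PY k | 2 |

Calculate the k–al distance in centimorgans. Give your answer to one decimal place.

The two most frequent reciprocal classes, AL py K and al PY k, are the parental types, so the F1 was AL py K / al PY k.
The two rarest classes, al py K and AL PY k, are the double crossovers. Comparing them with the parentals, only the al allele has switched, so al is the middle locus and the order is py – al – k.
Crossovers in the al–k interval produce the single-crossover classes AL py k and al PY K (12 + 12 = 24) plus the double crossovers (4).
RF(al–k) = (24 + 4) / 542 = 28/542 = 0.0517 → 5.2 centimorgans.

5.2 centimorgans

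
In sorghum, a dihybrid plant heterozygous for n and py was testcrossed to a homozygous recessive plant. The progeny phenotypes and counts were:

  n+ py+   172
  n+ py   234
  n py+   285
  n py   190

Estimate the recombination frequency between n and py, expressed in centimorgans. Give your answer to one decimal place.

41.1 centimorgans

The two most frequent classes, n+ py (234) and n py+ (285), are the parental types, so the F1 was n+ py / n py+.
The recombinant classes are n+ py+ and n py: 172 + 190 = 362.
Recombination frequency = 362/881 = 0.4109 ≈ 41.1%, i.e. 41.1 centimorgans.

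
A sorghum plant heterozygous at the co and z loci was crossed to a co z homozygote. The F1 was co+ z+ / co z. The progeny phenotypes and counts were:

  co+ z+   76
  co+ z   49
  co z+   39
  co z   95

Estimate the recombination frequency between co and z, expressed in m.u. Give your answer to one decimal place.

The recombinant classes are co+ z and co z+: 49 + 39 = 88.
Recombination frequency = 88/259 = 0.3398 ≈ 34.0%, i.e. 34.0 m.u.

34.0 m.u.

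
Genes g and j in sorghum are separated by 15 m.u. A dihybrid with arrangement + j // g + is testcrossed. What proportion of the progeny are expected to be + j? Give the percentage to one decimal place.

42.5%

A map distance of 15 m.u. corresponds to a recombination frequency of 0.150.
The F1 is + j / g +, so + j is a parental gamete class with expected frequency (1 − r)/2 = 0.850/2 = 0.4250.
That is 0.4250 = 42.5% of the progeny.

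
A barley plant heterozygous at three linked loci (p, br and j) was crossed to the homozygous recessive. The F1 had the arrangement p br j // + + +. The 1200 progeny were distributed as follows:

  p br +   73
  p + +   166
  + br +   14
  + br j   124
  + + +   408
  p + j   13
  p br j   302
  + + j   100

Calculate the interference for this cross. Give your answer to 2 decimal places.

0.49

The two rarest classes, p + j and + br +, are the double crossovers. Comparing them with the parentals, only the br allele has switched, so br is the middle locus and the order is p – br – j.
p–br: (290 + 27)/1200 = 0.2642; br–j: (173 + 27)/1200 = 0.1667.
Expected DCO frequency = 0.2642 × 0.1667 ≈ 0.04404; observed = 27/1200 ≈ 0.02250.
Coefficient of coincidence = 0.02250/0.04404 ≈ 0.51; interference = 1 − 0.51 = 0.49.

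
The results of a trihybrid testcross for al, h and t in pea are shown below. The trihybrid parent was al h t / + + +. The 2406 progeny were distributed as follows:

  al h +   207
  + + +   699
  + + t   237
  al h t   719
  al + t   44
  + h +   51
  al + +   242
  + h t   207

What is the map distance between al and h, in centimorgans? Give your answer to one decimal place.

22.6 centimorgans

The two rarest classes, al + t and + h +, are the double crossovers. Comparing them with the parentals, only the h allele has switched, so h is the middle locus and the order is al – h – t.
Crossovers in the al–h interval produce the single-crossover classes + h t and al + + (207 + 242 = 449) plus the double crossovers (95).
RF(al–h) = (449 + 95) / 2406 = 544/2406 = 0.2261 → 22.6 centimorgans.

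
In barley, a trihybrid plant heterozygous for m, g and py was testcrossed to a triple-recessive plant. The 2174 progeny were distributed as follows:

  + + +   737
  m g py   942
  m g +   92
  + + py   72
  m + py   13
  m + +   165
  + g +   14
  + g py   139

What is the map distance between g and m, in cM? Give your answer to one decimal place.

15.2 cM

The two most frequent reciprocal classes, + + + and m g py, are the parental types, so the F1 was + + + / m g py.
The two rarest classes, + g + and m + py, are the double crossovers. Comparing them with the parentals, only the g allele has switched, so g is the middle locus and the order is m – g – py.
Crossovers in the m–g interval produce the single-crossover classes m + + and + g py (165 + 139 = 304) plus the double crossovers (27).
RF(m–g) = (304 + 27) / 2174 = 331/2174 = 0.1523 → 15.2 cM.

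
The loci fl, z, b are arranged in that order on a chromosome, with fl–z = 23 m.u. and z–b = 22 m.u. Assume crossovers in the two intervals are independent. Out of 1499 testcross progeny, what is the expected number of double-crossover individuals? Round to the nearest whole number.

76

Map distances give recombination frequencies of 0.230 and 0.220 for the two intervals.
With no interference, expected double-crossover frequency = 0.230 × 0.220 = 0.05060.
Expected number = 0.05060 × 1499 = 75.85 ≈ 76.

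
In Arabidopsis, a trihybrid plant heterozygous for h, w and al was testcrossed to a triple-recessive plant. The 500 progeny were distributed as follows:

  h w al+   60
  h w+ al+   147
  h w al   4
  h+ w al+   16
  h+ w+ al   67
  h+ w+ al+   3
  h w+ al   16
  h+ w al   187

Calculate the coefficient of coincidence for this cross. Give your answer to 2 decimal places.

The two most frequent reciprocal classes, h w+ al+ and h+ w al, are the parental types, so the F1 was h w+ al+ / h+ w al.
The two rarest classes, h+ w+ al+ and h w al, are the double crossovers. Comparing them with the parentals, only the h allele has switched, so h is the middle locus and the order is w – h – al.
w–h: (127 + 7)/500 = 0.2680; h–al: (32 + 7)/500 = 0.0780.
Expected DCO frequency = 0.2680 × 0.0780 ≈ 0.02090; observed = 7/500 ≈ 0.01400.
Coefficient of coincidence = 0.01400/0.02090 ≈ 0.67.

0.67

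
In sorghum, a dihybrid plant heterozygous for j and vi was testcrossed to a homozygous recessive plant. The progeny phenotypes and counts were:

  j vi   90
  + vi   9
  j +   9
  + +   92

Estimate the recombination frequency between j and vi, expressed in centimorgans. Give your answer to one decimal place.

The two most frequent classes, + + (92) and j vi (90), are the parental types, so the F1 was + + / j vi.
The recombinant classes are + vi and j +: 9 + 9 = 18.
Recombination frequency = 18/200 = 0.0900 ≈ 9.0%, i.e. 9.0 centimorgans.

9.0 centimorgans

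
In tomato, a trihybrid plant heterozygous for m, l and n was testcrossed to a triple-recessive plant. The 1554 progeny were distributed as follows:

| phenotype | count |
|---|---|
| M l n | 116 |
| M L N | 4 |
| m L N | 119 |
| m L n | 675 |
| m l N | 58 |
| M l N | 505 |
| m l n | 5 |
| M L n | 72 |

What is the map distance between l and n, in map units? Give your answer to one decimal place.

The two most frequent reciprocal classes, M l N and m L n, are the parental types, so the F1 was M l N / m L n.
The two rarest classes, M L N and m l n, are the double crossovers. Comparing them with the parentals, only the l allele has switched, so l is the middle locus and the order is n – l – m.
Crossovers in the n–l interval produce the single-crossover classes M l n and m L N (116 + 119 = 235) plus the double crossovers (9).
RF(n–l) = (235 + 9) / 1554 = 244/1554 = 0.1570 → 15.7 map units.

15.7 map units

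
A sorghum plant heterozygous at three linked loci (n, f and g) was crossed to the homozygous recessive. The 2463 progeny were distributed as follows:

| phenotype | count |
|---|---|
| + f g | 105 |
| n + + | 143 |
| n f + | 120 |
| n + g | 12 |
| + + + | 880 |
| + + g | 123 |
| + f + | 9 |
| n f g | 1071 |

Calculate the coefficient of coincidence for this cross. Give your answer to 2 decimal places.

The two most frequent reciprocal classes, + + + and n f g, are the parental types, so the F1 was + + + / n f g.
The two rarest classes, + f + and n + g, are the double crossovers. Comparing them with the parentals, only the f allele has switched, so f is the middle locus and the order is n – f – g.
n–f: (248 + 21)/2463 = 0.1092; f–g: (243 + 21)/2463 = 0.1072.
Expected DCO frequency = 0.1092 × 0.1072 ≈ 0.01171; observed = 21/2463 ≈ 0.00853.
Coefficient of coincidence = 0.00853/0.01171 ≈ 0.73.

0.73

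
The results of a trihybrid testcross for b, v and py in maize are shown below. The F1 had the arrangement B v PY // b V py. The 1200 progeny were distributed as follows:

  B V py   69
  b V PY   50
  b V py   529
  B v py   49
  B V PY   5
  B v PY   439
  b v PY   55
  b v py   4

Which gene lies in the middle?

v

The two rarest classes, B V PY and b v py, are the double crossovers. Comparing them with the parentals, only the v allele has switched, so v is the middle locus and the order is b – v – py.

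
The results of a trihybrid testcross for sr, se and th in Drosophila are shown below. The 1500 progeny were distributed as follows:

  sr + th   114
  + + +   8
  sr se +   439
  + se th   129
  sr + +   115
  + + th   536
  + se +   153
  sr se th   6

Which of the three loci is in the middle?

th

The two most frequent reciprocal classes, sr se + and + + th, are the parental types, so the F1 was sr se + / + + th.
The two rarest classes, sr se th and + + +, are the double crossovers. Comparing them with the parentals, only the th allele has switched, so th is the middle locus and the order is sr – th – se.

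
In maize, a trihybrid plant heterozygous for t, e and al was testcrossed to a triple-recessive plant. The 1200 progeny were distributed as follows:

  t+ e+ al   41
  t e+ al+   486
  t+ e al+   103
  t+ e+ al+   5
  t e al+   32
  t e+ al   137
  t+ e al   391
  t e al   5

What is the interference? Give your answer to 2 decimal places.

The two most frequent reciprocal classes, t e+ al+ and t+ e al, are the parental types, so the F1 was t e+ al+ / t+ e al.
The two rarest classes, t+ e+ al+ and t e al, are the double crossovers. Comparing them with the parentals, only the t allele has switched, so t is the middle locus and the order is al – t – e.
al–t: (240 + 10)/1200 = 0.2083; t–e: (73 + 10)/1200 = 0.0692.
Expected DCO frequency = 0.2083 × 0.0692 ≈ 0.01441; observed = 10/1200 ≈ 0.00833.
Coefficient of coincidence = 0.00833/0.01441 ≈ 0.58; interference = 1 − 0.58 = 0.42.

0.42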